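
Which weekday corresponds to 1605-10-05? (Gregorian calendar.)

Wednesday

Doomsday rule: the anchor day for the 1600s is Tuesday. For year 05: 5÷12 = 0 r 5, and 5÷4 = 1, so 0+5+1 = 6.
Tuesday + 6 ≡ Monday — that's 1605's doomsday.
In October the doomsday date is Oct 10.
Oct 5 is 5 days before Oct 10; 5 mod 7 = 5, so Monday − 5 = Wednesday.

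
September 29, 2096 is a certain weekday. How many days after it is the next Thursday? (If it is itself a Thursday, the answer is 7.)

5

Sep 29, 2096 is a Saturday.
From Saturday to the next Thursday is 5 days.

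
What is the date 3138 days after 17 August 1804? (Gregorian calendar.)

+365 (one year) → Aug 17, 1805 (2773 left).
+365 (one year) → Aug 17, 1806 (2408 left).
+365 (one year) → Aug 17, 1807 (2043 left).
+366 (one year; includes Feb 29, 1808) → Aug 17, 1808 (1677 left).
+365 (one year) → Aug 17, 1809 (1312 left).
+365 (one year) → Aug 17, 1810 (947 left).
+365 (one year) → Aug 17, 1811 (582 left).
+366 (one year; includes Feb 29, 1812) → Aug 17, 1812 (216 left).
Aug has 31 days: +15 → Sep 1, 1812 (201 left).
Sep has 30 days: +30 → Oct 1, 1812 (171 left).
Oct has 31 days: +31 → Nov 1, 1812 (140 left).
Nov has 30 days: +30 → Dec 1, 1812 (110 left).
Dec has 31 days: +31 → Jan 1, 1813 (79 left).
Jan has 31 days: +31 → Feb 1, 1813 (48 left).
Feb has 28 days: +28 → Mar 1, 1813 (20 left).
+20 → Mar 21, 1813.

March 21, 1813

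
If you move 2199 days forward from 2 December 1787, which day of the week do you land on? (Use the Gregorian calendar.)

Monday

Dec 2, 1787 is a Sunday.
2199 mod 7 = 1, so 2199 days after a Sunday is Sunday + 1 = Monday.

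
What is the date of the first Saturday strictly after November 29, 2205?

November 30, 2205

Nov 29, 2205 is a Friday.
From Friday to the next Saturday is 1 day.
Nov 29, 2205 + 1 = Nov 30, 2205.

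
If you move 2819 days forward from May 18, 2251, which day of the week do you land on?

First find the weekday of May 18, 2251. Doomsday rule: the anchor day for the 2200s is Friday. For year 51: 51÷12 = 4 r 3, and 3÷4 = 0, so 4+3+0 = 7.
Friday + 7 ≡ Friday — that's 2251's doomsday.
In May the doomsday date is May 9.
May 18 is 9 days after May 9; 9 mod 7 = 2, so Friday + 2 = Sunday.
2819 mod 7 = 5, so 2819 days after a Sunday is Sunday + 5 = Friday.

Friday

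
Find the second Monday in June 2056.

June 12, 2056

June 1, 2056 is a Thursday.
The first Monday is therefore June 5 (4 days later).
The second Monday is 5 + 1×7 = June 12.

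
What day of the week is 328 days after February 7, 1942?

Friday

First find the weekday of Feb 7, 1942. Doomsday rule: the anchor day for the 1900s is Wednesday. For year 42: 42÷12 = 3 r 6, and 6÷4 = 1, so 3+6+1 = 10.
Wednesday + 10 ≡ Saturday — that's 1942's doomsday.
In February the doomsday date is Feb 28 (1942 is not a leap year).
Feb 7 is 21 days before Feb 28; 21 mod 7 = 0, so Saturday − 0 = Saturday.
328 mod 7 = 6, so 328 days after a Saturday is Saturday + 6 = Friday.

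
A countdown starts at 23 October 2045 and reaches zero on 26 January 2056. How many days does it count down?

Oct 23, 2045 → Oct 23, 2046: 365 days.
Oct 23, 2046 → Oct 23, 2047: 365 days.
Oct 23, 2047 → Oct 23, 2048: 366 days (Feb 29, 2048 is in that span).
Oct 23, 2048 → Oct 23, 2049: 365 days.
Oct 23, 2049 → Oct 23, 2050: 365 days.
Oct 23, 2050 → Oct 23, 2051: 365 days.
Oct 23, 2051 → Oct 23, 2052: 366 days (Feb 29, 2052 is in that span).
Oct 23, 2052 → Oct 23, 2053: 365 days.
Oct 23, 2053 → Oct 23, 2054: 365 days.
Oct 23, 2054 → Oct 23, 2055: 365 days.
Oct 23, 2055 → Nov 23, 2055: 31 days (October has 31).
Nov 23, 2055 → Dec 23, 2055: 30 days (November has 30).
Dec 23, 2055 → Jan 23, 2056: 31 days (December has 31).
Jan 23, 2056 → Jan 26, 2056: 3 days.
Total: 3747 days.

3747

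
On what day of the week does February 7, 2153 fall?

Wednesday

Doomsday rule: the anchor day for the 2100s is Sunday. For year 53: 53÷12 = 4 r 5, and 5÷4 = 1, so 4+5+1 = 10.
Sunday + 10 ≡ Wednesday — that's 2153's doomsday.
In February the doomsday date is Feb 28 (2153 is not a leap year).
Feb 7 is 21 days before Feb 28; 21 mod 7 = 0, so Wednesday − 0 = Wednesday.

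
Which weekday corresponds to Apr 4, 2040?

Wednesday

January 1, 2040 is a Sunday.
Jan 1, 2040 → Feb 1, 2040: 31 days (January has 31).
Feb 1, 2040 → Mar 1, 2040: 29 days (February has 29).
Mar 1, 2040 → Apr 1, 2040: 31 days (March has 31).
Apr 1, 2040 → Apr 4, 2040: 3 days.
Total: 94 days.
94 mod 7 = 3, so Sunday + 3 = Wednesday.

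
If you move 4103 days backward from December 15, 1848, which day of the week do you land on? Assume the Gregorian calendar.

Thursday

Dec 15, 1848 is a Friday.
4103 mod 7 = 1, so 4103 days before a Friday is Friday − 1 = Thursday.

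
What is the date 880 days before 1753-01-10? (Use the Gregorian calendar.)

−366 (one year; includes Feb 29, 1752) → Jan 10, 1752 (514 left).
−365 (one year) → Jan 10, 1751 (149 left).
−10 → Dec 31, 1750 (end of Dec, 31 days; 139 left).
−31 → Nov 30, 1750 (end of Nov, 30 days; 108 left).
−30 → Oct 31, 1750 (end of Oct, 31 days; 78 left).
−31 → Sep 30, 1750 (end of Sep, 30 days; 47 left).
−30 → Aug 31, 1750 (end of Aug, 31 days; 17 left).
−17 → Aug 14, 1750.

August 14, 1750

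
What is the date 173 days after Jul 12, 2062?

January 1, 2063

Jul has 31 days: +20 → Aug 1, 2062 (153 left).
Aug has 31 days: +31 → Sep 1, 2062 (122 left).
Sep has 30 days: +30 → Oct 1, 2062 (92 left).
Oct has 31 days: +31 → Nov 1, 2062 (61 left).
Nov has 30 days: +30 → Dec 1, 2062 (31 left).
Dec has 31 days: +31 → Jan 1, 2063 (0 left).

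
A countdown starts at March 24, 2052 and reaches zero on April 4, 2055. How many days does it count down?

1106

Mar 24, 2052 → Mar 24, 2053: 365 days.
Mar 24, 2053 → Mar 24, 2054: 365 days.
Mar 24, 2054 → Apr 24, 2054: 31 days (March has 31).
Apr 24, 2054 → May 24, 2054: 30 days (April has 30).
May 24, 2054 → Jun 24, 2054: 31 days (May has 31).
Jun 24, 2054 → Jul 24, 2054: 30 days (June has 30).
Jul 24, 2054 → Aug 24, 2054: 31 days (July has 31).
Aug 24, 2054 → Sep 24, 2054: 31 days (August has 31).
Sep 24, 2054 → Oct 24, 2054: 30 days (September has 30).
Oct 24, 2054 → Nov 24, 2054: 31 days (October has 31).
Nov 24, 2054 → Dec 24, 2054: 30 days (November has 30).
Dec 24, 2054 → Jan 24, 2055: 31 days (December has 31).
Jan 24, 2055 → Feb 24, 2055: 31 days (January has 31).
Feb 24, 2055 → Mar 24, 2055: 28 days (February has 28).
Mar 24, 2055 → Apr 4, 2055: 11 days.
Total: 1106 days.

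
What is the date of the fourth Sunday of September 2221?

September 23, 2221

September 1, 2221 is a Saturday.
The first Sunday is therefore September 2 (1 days later).
The fourth Sunday is 2 + 3×7 = September 23.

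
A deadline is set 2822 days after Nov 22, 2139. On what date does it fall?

August 14, 2147

+366 (one year; includes Feb 29, 2140) → Nov 22, 2140 (2456 left).
+365 (one year) → Nov 22, 2141 (2091 left).
+365 (one year) → Nov 22, 2142 (1726 left).
+365 (one year) → Nov 22, 2143 (1361 left).
+366 (one year; includes Feb 29, 2144) → Nov 22, 2144 (995 left).
+365 (one year) → Nov 22, 2145 (630 left).
+365 (one year) → Nov 22, 2146 (265 left).
Nov has 30 days: +9 → Dec 1, 2146 (256 left).
Dec has 31 days: +31 → Jan 1, 2147 (225 left).
Jan has 31 days: +31 → Feb 1, 2147 (194 left).
Feb has 28 days: +28 → Mar 1, 2147 (166 left).
Mar has 31 days: +31 → Apr 1, 2147 (135 left).
Apr has 30 days: +30 → May 1, 2147 (105 left).
May has 31 days: +31 → Jun 1, 2147 (74 left).
Jun has 30 days: +30 → Jul 1, 2147 (44 left).
Jul has 31 days: +31 → Aug 1, 2147 (13 left).
+13 → Aug 14, 2147.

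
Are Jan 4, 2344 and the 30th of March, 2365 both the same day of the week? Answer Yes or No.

From Jan 4, 2344 to Mar 30, 2365 is 7756 days.
7756 mod 7 = 0, so they are the same weekday.
(Jan 4, 2344 is a Tuesday; Mar 30, 2365 is a Tuesday.)

Yes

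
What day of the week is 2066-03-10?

Wednesday

Doomsday rule: the anchor day for the 2000s is Tuesday. For year 66: 66÷12 = 5 r 6, and 6÷4 = 1, so 5+6+1 = 12.
Tuesday + 12 ≡ Sunday — that's 2066's doomsday.
In March the doomsday date is Mar 14.
Mar 10 is 4 days before Mar 14; 4 mod 7 = 4, so Sunday − 4 = Wednesday.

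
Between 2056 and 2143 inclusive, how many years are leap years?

21

Multiples of 4 in [2056,2143]: 22.
Of those, multiples of 100: 1 (not leap unless ÷400).
Multiples of 400: 0.
Leap years = 22 − 1 + 0 = 21.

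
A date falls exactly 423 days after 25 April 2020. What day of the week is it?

Tuesday

First find the weekday of Apr 25, 2020. Doomsday rule: the anchor day for the 2000s is Tuesday. For year 20: 20÷12 = 1 r 8, and 8÷4 = 2, so 1+8+2 = 11.
Tuesday + 11 ≡ Saturday — that's 2020's doomsday.
In April the doomsday date is Apr 4.
Apr 25 is 21 days after Apr 4; 21 mod 7 = 0, so Saturday + 0 = Saturday.
423 mod 7 = 3, so 423 days after a Saturday is Saturday + 3 = Tuesday.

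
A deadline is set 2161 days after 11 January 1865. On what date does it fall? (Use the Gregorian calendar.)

+365 (one year) → Jan 11, 1866 (1796 left).
+365 (one year) → Jan 11, 1867 (1431 left).
+365 (one year) → Jan 11, 1868 (1066 left).
+366 (one year; includes Feb 29, 1868) → Jan 11, 1869 (700 left).
+365 (one year) → Jan 11, 1870 (335 left).
Jan has 31 days: +21 → Feb 1, 1870 (314 left).
Feb has 28 days: +28 → Mar 1, 1870 (286 left).
Mar has 31 days: +31 → Apr 1, 1870 (255 left).
Apr has 30 days: +30 → May 1, 1870 (225 left).
May has 31 days: +31 → Jun 1, 1870 (194 left).
Jun has 30 days: +30 → Jul 1, 1870 (164 left).
Jul has 31 days: +31 → Aug 1, 1870 (133 left).
Aug has 31 days: +31 → Sep 1, 1870 (102 left).
Sep has 30 days: +30 → Oct 1, 1870 (72 left).
Oct has 31 days: +31 → Nov 1, 1870 (41 left).
Nov has 30 days: +30 → Dec 1, 1870 (11 left).
+11 → Dec 12, 1870.

December 12, 1870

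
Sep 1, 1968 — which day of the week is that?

Sunday

Doomsday rule: the anchor day for the 1900s is Wednesday. For year 68: 68÷12 = 5 r 8, and 8÷4 = 2, so 5+8+2 = 15.
Wednesday + 15 ≡ Thursday — that's 1968's doomsday.
In September the doomsday date is Sep 5.
Sep 1 is 4 days before Sep 5; 4 mod 7 = 4, so Thursday − 4 = Sunday.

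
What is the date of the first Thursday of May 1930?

May 1, 1930 is a Thursday.
The first Thursday is therefore May 1 (same day).

May 1, 1930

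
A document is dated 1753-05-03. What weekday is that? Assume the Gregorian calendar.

Thursday

Doomsday rule: the anchor day for the 1700s is Sunday. For year 53: 53÷12 = 4 r 5, and 5÷4 = 1, so 4+5+1 = 10.
Sunday + 10 ≡ Wednesday — that's 1753's doomsday.
In May the doomsday date is May 9.
May 3 is 6 days before May 9; 6 mod 7 = 6, so Wednesday − 6 = Thursday.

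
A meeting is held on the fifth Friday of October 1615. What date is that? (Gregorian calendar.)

October 1, 1615 is a Thursday.
The first Friday is therefore October 2 (1 days later).
The fifth Friday is 2 + 4×7 = October 30.

October 30, 1615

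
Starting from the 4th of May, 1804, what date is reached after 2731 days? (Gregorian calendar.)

+365 (one year) → May 4, 1805 (2366 left).
+365 (one year) → May 4, 1806 (2001 left).
+365 (one year) → May 4, 1807 (1636 left).
+366 (one year; includes Feb 29, 1808) → May 4, 1808 (1270 left).
+365 (one year) → May 4, 1809 (905 left).
+365 (one year) → May 4, 1810 (540 left).
+365 (one year) → May 4, 1811 (175 left).
May has 31 days: +28 → Jun 1, 1811 (147 left).
Jun has 30 days: +30 → Jul 1, 1811 (117 left).
Jul has 31 days: +31 → Aug 1, 1811 (86 left).
Aug has 31 days: +31 → Sep 1, 1811 (55 left).
Sep has 30 days: +30 → Oct 1, 1811 (25 left).
+25 → Oct 26, 1811.

October 26, 1811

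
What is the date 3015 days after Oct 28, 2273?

January 29, 2282

+365 (one year) → Oct 28, 2274 (2650 left).
+365 (one year) → Oct 28, 2275 (2285 left).
+366 (one year; includes Feb 29, 2276) → Oct 28, 2276 (1919 left).
+365 (one year) → Oct 28, 2277 (1554 left).
+365 (one year) → Oct 28, 2278 (1189 left).
+365 (one year) → Oct 28, 2279 (824 left).
+366 (one year; includes Feb 29, 2280) → Oct 28, 2280 (458 left).
+365 (one year) → Oct 28, 2281 (93 left).
Oct has 31 days: +4 → Nov 1, 2281 (89 left).
Nov has 30 days: +30 → Dec 1, 2281 (59 left).
Dec has 31 days: +31 → Jan 1, 2282 (28 left).
+28 → Jan 29, 2282.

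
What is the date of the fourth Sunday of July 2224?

July 1, 2224 is a Thursday.
The first Sunday is therefore July 4 (3 days later).
The fourth Sunday is 4 + 3×7 = July 25.

July 25, 2224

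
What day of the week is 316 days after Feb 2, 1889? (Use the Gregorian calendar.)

First find the weekday of Feb 2, 1889. Doomsday rule: the anchor day for the 1800s is Friday. For year 89: 89÷12 = 7 r 5, and 5÷4 = 1, so 7+5+1 = 13.
Friday + 13 ≡ Thursday — that's 1889's doomsday.
In February the doomsday date is Feb 28 (1889 is not a leap year).
Feb 2 is 26 days before Feb 28; 26 mod 7 = 5, so Thursday − 5 = Saturday.
316 mod 7 = 1, so 316 days after a Saturday is Saturday + 1 = Sunday.

Sunday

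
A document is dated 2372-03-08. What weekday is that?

Doomsday rule: the anchor day for the 2300s is Wednesday. For year 72: 72÷12 = 6 r 0, and 0÷4 = 0, so 6+0+0 = 6.
Wednesday + 6 ≡ Tuesday — that's 2372's doomsday.
In March the doomsday date is Mar 14.
Mar 8 is 6 days before Mar 14; 6 mod 7 = 6, so Tuesday − 6 = Wednesday.

Wednesday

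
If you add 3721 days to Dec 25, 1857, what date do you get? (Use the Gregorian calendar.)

March 3, 1868

+365 (one year) → Dec 25, 1858 (3356 left).
+365 (one year) → Dec 25, 1859 (2991 left).
+366 (one year; includes Feb 29, 1860) → Dec 25, 1860 (2625 left).
+365 (one year) → Dec 25, 1861 (2260 left).
+365 (one year) → Dec 25, 1862 (1895 left).
+365 (one year) → Dec 25, 1863 (1530 left).
+366 (one year; includes Feb 29, 1864) → Dec 25, 1864 (1164 left).
+365 (one year) → Dec 25, 1865 (799 left).
+365 (one year) → Dec 25, 1866 (434 left).
+365 (one year) → Dec 25, 1867 (69 left).
Dec has 31 days: +7 → Jan 1, 1868 (62 left).
Jan has 31 days: +31 → Feb 1, 1868 (31 left).
Feb has 29 days: +29 → Mar 1, 1868 (2 left).
+2 → Mar 3, 1868.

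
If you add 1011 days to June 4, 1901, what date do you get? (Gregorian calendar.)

March 11, 1904

+365 (one year) → Jun 4, 1902 (646 left).
+365 (one year) → Jun 4, 1903 (281 left).
Jun has 30 days: +27 → Jul 1, 1903 (254 left).
Jul has 31 days: +31 → Aug 1, 1903 (223 left).
Aug has 31 days: +31 → Sep 1, 1903 (192 left).
Sep has 30 days: +30 → Oct 1, 1903 (162 left).
Oct has 31 days: +31 → Nov 1, 1903 (131 left).
Nov has 30 days: +30 → Dec 1, 1903 (101 left).
Dec has 31 days: +31 → Jan 1, 1904 (70 left).
Jan has 31 days: +31 → Feb 1, 1904 (39 left).
Feb has 29 days: +29 → Mar 1, 1904 (10 left).
+10 → Mar 11, 1904.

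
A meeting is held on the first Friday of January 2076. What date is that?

January 3, 2076

January 1, 2076 is a Wednesday.
The first Friday is therefore January 3 (2 days later).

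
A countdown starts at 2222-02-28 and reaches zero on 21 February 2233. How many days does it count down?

Feb 28, 2222 → Feb 28, 2223: 365 days.
Feb 28, 2223 → Feb 28, 2224: 365 days.
Feb 28, 2224 → Feb 28, 2225: 366 days (Feb 29, 2224 is in that span).
Feb 28, 2225 → Feb 28, 2226: 365 days.
Feb 28, 2226 → Feb 28, 2227: 365 days.
Feb 28, 2227 → Feb 28, 2228: 365 days.
Feb 28, 2228 → Feb 28, 2229: 366 days (Feb 29, 2228 is in that span).
Feb 28, 2229 → Feb 28, 2230: 365 days.
Feb 28, 2230 → Feb 28, 2231: 365 days.
Feb 28, 2231 → Feb 28, 2232: 365 days.
Feb 28, 2232 → Mar 28, 2232: 29 days (February has 29).
Mar 28, 2232 → Apr 28, 2232: 31 days (March has 31).
Apr 28, 2232 → May 28, 2232: 30 days (April has 30).
May 28, 2232 → Jun 28, 2232: 31 days (May has 31).
Jun 28, 2232 → Jul 28, 2232: 30 days (June has 30).
Jul 28, 2232 → Aug 28, 2232: 31 days (July has 31).
Aug 28, 2232 → Sep 28, 2232: 31 days (August has 31).
Sep 28, 2232 → Oct 28, 2232: 30 days (September has 30).
Oct 28, 2232 → Nov 28, 2232: 31 days (October has 31).
Nov 28, 2232 → Dec 28, 2232: 30 days (November has 30).
Dec 28, 2232 → Jan 28, 2233: 31 days (December has 31).
Jan 28, 2233 → Feb 21, 2233: 24 days.
Total: 4011 days.

4011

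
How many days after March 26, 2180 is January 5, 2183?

Mar 26, 2180 → Mar 26, 2181: 365 days.
Mar 26, 2181 → Mar 26, 2182: 365 days.
Mar 26, 2182 → Apr 26, 2182: 31 days (March has 31).
Apr 26, 2182 → May 26, 2182: 30 days (April has 30).
May 26, 2182 → Jun 26, 2182: 31 days (May has 31).
Jun 26, 2182 → Jul 26, 2182: 30 days (June has 30).
Jul 26, 2182 → Aug 26, 2182: 31 days (July has 31).
Aug 26, 2182 → Sep 26, 2182: 31 days (August has 31).
Sep 26, 2182 → Oct 26, 2182: 30 days (September has 30).
Oct 26, 2182 → Nov 26, 2182: 31 days (October has 31).
Nov 26, 2182 → Dec 26, 2182: 30 days (November has 30).
Dec 26, 2182 → Jan 5, 2183: 10 days.
Total: 1015 days.

1015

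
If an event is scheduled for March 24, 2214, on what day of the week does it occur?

Doomsday rule: the anchor day for the 2200s is Friday. For year 14: 14÷12 = 1 r 2, and 2÷4 = 0, so 1+2+0 = 3.
Friday + 3 ≡ Monday — that's 2214's doomsday.
In March the doomsday date is Mar 14.
Mar 24 is 10 days after Mar 14; 10 mod 7 = 3, so Monday + 3 = Thursday.

Thursday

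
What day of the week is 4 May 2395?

Doomsday rule: the anchor day for the 2300s is Wednesday. For year 95: 95÷12 = 7 r 11, and 11÷4 = 2, so 7+11+2 = 20.
Wednesday + 20 ≡ Tuesday — that's 2395's doomsday.
In May the doomsday date is May 9.
May 4 is 5 days before May 9; 5 mod 7 = 5, so Tuesday − 5 = Thursday.

Thursday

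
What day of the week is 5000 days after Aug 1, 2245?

Sunday

First find the weekday of Aug 1, 2245. Doomsday rule: the anchor day for the 2200s is Friday. For year 45: 45÷12 = 3 r 9, and 9÷4 = 2, so 3+9+2 = 14.
Friday + 14 ≡ Friday — that's 2245's doomsday.
In August the doomsday date is Aug 8.
Aug 1 is 7 days before Aug 8; 7 mod 7 = 0, so Friday − 0 = Friday.
5000 mod 7 = 2, so 5000 days after a Friday is Friday + 2 = Sunday.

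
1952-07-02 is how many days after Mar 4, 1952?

Mar 4, 1952 → Apr 4, 1952: 31 days (March has 31).
Apr 4, 1952 → May 4, 1952: 30 days (April has 30).
May 4, 1952 → Jun 4, 1952: 31 days (May has 31).
Jun 4, 1952 → Jul 2, 1952: 28 days.
Total: 120 days.

120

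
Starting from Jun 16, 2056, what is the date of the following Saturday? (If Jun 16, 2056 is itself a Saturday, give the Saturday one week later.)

Jun 16, 2056 is a Friday.
From Friday to the next Saturday is 1 day.
Jun 16, 2056 + 1 = Jun 17, 2056.

June 17, 2056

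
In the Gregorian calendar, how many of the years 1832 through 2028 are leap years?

Multiples of 4 in [1832,2028]: 50.
Of those, multiples of 100: 2 (not leap unless ÷400).
Multiples of 400: 1.
Leap years = 50 − 2 + 1 = 49.

49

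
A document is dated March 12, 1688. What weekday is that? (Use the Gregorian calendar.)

Doomsday rule: the anchor day for the 1600s is Tuesday. For year 88: 88÷12 = 7 r 4, and 4÷4 = 1, so 7+4+1 = 12.
Tuesday + 12 ≡ Sunday — that's 1688's doomsday.
In March the doomsday date is Mar 14.
Mar 12 is 2 days before Mar 14; 2 mod 7 = 2, so Sunday − 2 = Friday.

Friday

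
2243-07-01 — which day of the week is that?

Doomsday rule: the anchor day for the 2200s is Friday. For year 43: 43÷12 = 3 r 7, and 7÷4 = 1, so 3+7+1 = 11.
Friday + 11 ≡ Tuesday — that's 2243's doomsday.
In July the doomsday date is Jul 11.
Jul 1 is 10 days before Jul 11; 10 mod 7 = 3, so Tuesday − 3 = Saturday.

Saturday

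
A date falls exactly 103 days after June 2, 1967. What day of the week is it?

Jun 2, 1967 is a Friday.
103 mod 7 = 5, so 103 days after a Friday is Friday + 5 = Wednesday.

Wednesday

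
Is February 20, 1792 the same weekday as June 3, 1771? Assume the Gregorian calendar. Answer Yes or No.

From Jun 3, 1771 to Feb 20, 1792 is 7567 days.
7567 mod 7 = 0, so they are the same weekday.
(Jun 3, 1771 is a Monday; Feb 20, 1792 is a Monday.)

Yes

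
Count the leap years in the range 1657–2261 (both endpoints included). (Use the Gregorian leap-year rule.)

146

Multiples of 4 in [1657,2261]: 151.
Of those, multiples of 100: 6 (not leap unless ÷400).
Multiples of 400: 1.
Leap years = 151 − 6 + 1 = 146.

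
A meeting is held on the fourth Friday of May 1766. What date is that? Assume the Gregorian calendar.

May 23, 1766

May 1, 1766 is a Thursday.
The first Friday is therefore May 2 (1 days later).
The fourth Friday is 2 + 3×7 = May 23.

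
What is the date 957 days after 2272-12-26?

August 10, 2275

+365 (one year) → Dec 26, 2273 (592 left).
+365 (one year) → Dec 26, 2274 (227 left).
Dec has 31 days: +6 → Jan 1, 2275 (221 left).
Jan has 31 days: +31 → Feb 1, 2275 (190 left).
Feb has 28 days: +28 → Mar 1, 2275 (162 left).
Mar has 31 days: +31 → Apr 1, 2275 (131 left).
Apr has 30 days: +30 → May 1, 2275 (101 left).
May has 31 days: +31 → Jun 1, 2275 (70 left).
Jun has 30 days: +30 → Jul 1, 2275 (40 left).
Jul has 31 days: +31 → Aug 1, 2275 (9 left).
+9 → Aug 10, 2275.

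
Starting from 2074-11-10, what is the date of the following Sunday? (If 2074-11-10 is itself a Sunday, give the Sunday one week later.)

Nov 10, 2074 is a Saturday.
From Saturday to the next Sunday is 1 day.
Nov 10, 2074 + 1 = Nov 11, 2074.

November 11, 2074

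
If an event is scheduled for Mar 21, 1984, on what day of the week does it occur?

Doomsday rule: the anchor day for the 1900s is Wednesday. For year 84: 84÷12 = 7 r 0, and 0÷4 = 0, so 7+0+0 = 7.
Wednesday + 7 ≡ Wednesday — that's 1984's doomsday.
In March the doomsday date is Mar 14.
Mar 21 is 7 days after Mar 14; 7 mod 7 = 0, so Wednesday + 0 = Wednesday.

Wednesday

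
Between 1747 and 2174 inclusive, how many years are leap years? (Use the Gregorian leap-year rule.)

104

Multiples of 4 in [1747,2174]: 107.
Of those, multiples of 100: 4 (not leap unless ÷400).
Multiples of 400: 1.
Leap years = 107 − 4 + 1 = 104.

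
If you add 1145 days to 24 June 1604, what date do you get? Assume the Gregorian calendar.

+365 (one year) → Jun 24, 1605 (780 left).
+365 (one year) → Jun 24, 1606 (415 left).
+365 (one year) → Jun 24, 1607 (50 left).
Jun has 30 days: +7 → Jul 1, 1607 (43 left).
Jul has 31 days: +31 → Aug 1, 1607 (12 left).
+12 → Aug 13, 1607.

August 13, 1607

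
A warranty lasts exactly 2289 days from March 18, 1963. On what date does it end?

June 23, 1969

+366 (one year; includes Feb 29, 1964) → Mar 18, 1964 (1923 left).
+365 (one year) → Mar 18, 1965 (1558 left).
+365 (one year) → Mar 18, 1966 (1193 left).
+365 (one year) → Mar 18, 1967 (828 left).
+366 (one year; includes Feb 29, 1968) → Mar 18, 1968 (462 left).
+365 (one year) → Mar 18, 1969 (97 left).
Mar has 31 days: +14 → Apr 1, 1969 (83 left).
Apr has 30 days: +30 → May 1, 1969 (53 left).
May has 31 days: +31 → Jun 1, 1969 (22 left).
+22 → Jun 23, 1969.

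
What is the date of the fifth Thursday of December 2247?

December 1, 2247 is a Wednesday.
The first Thursday is therefore December 2 (1 days later).
The fifth Thursday is 2 + 4×7 = December 30.

December 30, 2247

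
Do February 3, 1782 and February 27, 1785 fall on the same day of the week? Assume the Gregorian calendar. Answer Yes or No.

Yes

From Feb 3, 1782 to Feb 27, 1785 is 1120 days.
1120 mod 7 = 0, so they are the same weekday.
(Feb 3, 1782 is a Sunday; Feb 27, 1785 is a Sunday.)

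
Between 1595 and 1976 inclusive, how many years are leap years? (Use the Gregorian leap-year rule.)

93

Multiples of 4 in [1595,1976]: 96.
Of those, multiples of 100: 4 (not leap unless ÷400).
Multiples of 400: 1.
Leap years = 96 − 4 + 1 = 93.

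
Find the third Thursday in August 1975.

August 1, 1975 is a Friday.
The first Thursday is therefore August 7 (6 days later).
The third Thursday is 7 + 2×7 = August 21.

August 21, 1975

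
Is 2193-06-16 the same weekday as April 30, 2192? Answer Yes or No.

No

From Apr 30, 2192 to Jun 16, 2193 is 412 days.
412 mod 7 = 6, so they are different weekdays.
(Apr 30, 2192 is a Monday; Jun 16, 2193 is a Sunday.)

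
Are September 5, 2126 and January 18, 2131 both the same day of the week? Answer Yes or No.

From Sep 5, 2126 to Jan 18, 2131 is 1596 days.
1596 mod 7 = 0, so they are the same weekday.
(Sep 5, 2126 is a Thursday; Jan 18, 2131 is a Thursday.)

Yes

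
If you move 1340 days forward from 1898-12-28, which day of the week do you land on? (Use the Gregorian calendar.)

First find the weekday of Dec 28, 1898. Doomsday rule: the anchor day for the 1800s is Friday. For year 98: 98÷12 = 8 r 2, and 2÷4 = 0, so 8+2+0 = 10.
Friday + 10 ≡ Monday — that's 1898's doomsday.
In December the doomsday date is Dec 12.
Dec 28 is 16 days after Dec 12; 16 mod 7 = 2, so Monday + 2 = Wednesday.
1340 mod 7 = 3, so 1340 days after a Wednesday is Wednesday + 3 = Saturday.

Saturday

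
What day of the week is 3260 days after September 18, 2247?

First find the weekday of Sep 18, 2247. Doomsday rule: the anchor day for the 2200s is Friday. For year 47: 47÷12 = 3 r 11, and 11÷4 = 2, so 3+11+2 = 16.
Friday + 16 ≡ Sunday — that's 2247's doomsday.
In September the doomsday date is Sep 5.
Sep 18 is 13 days after Sep 5; 13 mod 7 = 6, so Sunday + 6 = Saturday.
3260 mod 7 = 5, so 3260 days after a Saturday is Saturday + 5 = Thursday.

Thursday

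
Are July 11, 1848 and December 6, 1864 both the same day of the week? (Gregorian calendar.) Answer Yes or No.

Yes

From Jul 11, 1848 to Dec 6, 1864 is 5992 days.
5992 mod 7 = 0, so they are the same weekday.
(Jul 11, 1848 is a Tuesday; Dec 6, 1864 is a Tuesday.)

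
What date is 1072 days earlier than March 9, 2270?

−365 (one year) → Mar 9, 2269 (707 left).
−365 (one year) → Mar 9, 2268 (342 left).
−9 → Feb 29, 2268 (end of Feb, 29 days; 333 left).
−29 → Jan 31, 2268 (end of Jan, 31 days; 304 left).
−31 → Dec 31, 2267 (end of Dec, 31 days; 273 left).
−31 → Nov 30, 2267 (end of Nov, 30 days; 242 left).
−30 → Oct 31, 2267 (end of Oct, 31 days; 212 left).
−31 → Sep 30, 2267 (end of Sep, 30 days; 181 left).
−30 → Aug 31, 2267 (end of Aug, 31 days; 151 left).
−31 → Jul 31, 2267 (end of Jul, 31 days; 120 left).
−31 → Jun 30, 2267 (end of Jun, 30 days; 89 left).
−30 → May 31, 2267 (end of May, 31 days; 59 left).
−31 → Apr 30, 2267 (end of Apr, 30 days; 28 left).
−28 → Apr 2, 2267.

April 2, 2267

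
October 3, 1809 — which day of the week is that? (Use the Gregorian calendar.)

Doomsday rule: the anchor day for the 1800s is Friday. For year 09: 9÷12 = 0 r 9, and 9÷4 = 2, so 0+9+2 = 11.
Friday + 11 ≡ Tuesday — that's 1809's doomsday.
In October the doomsday date is Oct 10.
Oct 3 is 7 days before Oct 10; 7 mod 7 = 0, so Tuesday − 0 = Tuesday.

Tuesday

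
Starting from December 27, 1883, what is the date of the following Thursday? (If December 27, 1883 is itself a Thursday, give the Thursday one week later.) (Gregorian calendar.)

Dec 27, 1883 is a Thursday.
From Thursday to the next Thursday is 7 days.
Dec 27, 1883 + 7 = Jan 3, 1884.

January 3, 1884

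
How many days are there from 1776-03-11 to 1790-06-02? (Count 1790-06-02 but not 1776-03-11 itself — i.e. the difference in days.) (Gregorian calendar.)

Mar 11, 1776 → Mar 11, 1777: 365 days.
Mar 11, 1777 → Mar 11, 1778: 365 days.
Mar 11, 1778 → Mar 11, 1779: 365 days.
Mar 11, 1779 → Mar 11, 1780: 366 days (Feb 29, 1780 is in that span).
Mar 11, 1780 → Mar 11, 1781: 365 days.
Mar 11, 1781 → Mar 11, 1782: 365 days.
Mar 11, 1782 → Mar 11, 1783: 365 days.
Mar 11, 1783 → Mar 11, 1784: 366 days (Feb 29, 1784 is in that span).
Mar 11, 1784 → Mar 11, 1785: 365 days.
Mar 11, 1785 → Mar 11, 1786: 365 days.
Mar 11, 1786 → Mar 11, 1787: 365 days.
Mar 11, 1787 → Mar 11, 1788: 366 days (Feb 29, 1788 is in that span).
Mar 11, 1788 → Mar 11, 1789: 365 days.
Mar 11, 1789 → Mar 11, 1790: 365 days.
Mar 11, 1790 → Apr 11, 1790: 31 days (March has 31).
Apr 11, 1790 → May 11, 1790: 30 days (April has 30).
May 11, 1790 → Jun 2, 1790: 22 days.
Total: 5196 days.

5196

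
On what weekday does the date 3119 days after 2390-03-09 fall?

First find the weekday of Mar 9, 2390. Doomsday rule: the anchor day for the 2300s is Wednesday. For year 90: 90÷12 = 7 r 6, and 6÷4 = 1, so 7+6+1 = 14.
Wednesday + 14 ≡ Wednesday — that's 2390's doomsday.
In March the doomsday date is Mar 14.
Mar 9 is 5 days before Mar 14; 5 mod 7 = 5, so Wednesday − 5 = Friday.
3119 mod 7 = 4, so 3119 days after a Friday is Friday + 4 = Tuesday.

Tuesday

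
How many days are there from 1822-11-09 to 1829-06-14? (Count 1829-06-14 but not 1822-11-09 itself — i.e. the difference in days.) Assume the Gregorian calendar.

Nov 9, 1822 → Nov 9, 1823: 365 days.
Nov 9, 1823 → Nov 9, 1824: 366 days (Feb 29, 1824 is in that span).
Nov 9, 1824 → Nov 9, 1825: 365 days.
Nov 9, 1825 → Nov 9, 1826: 365 days.
Nov 9, 1826 → Nov 9, 1827: 365 days.
Nov 9, 1827 → Nov 9, 1828: 366 days (Feb 29, 1828 is in that span).
Nov 9, 1828 → Dec 9, 1828: 30 days (November has 30).
Dec 9, 1828 → Jan 9, 1829: 31 days (December has 31).
Jan 9, 1829 → Feb 9, 1829: 31 days (January has 31).
Feb 9, 1829 → Mar 9, 1829: 28 days (February has 28).
Mar 9, 1829 → Apr 9, 1829: 31 days (March has 31).
Apr 9, 1829 → May 9, 1829: 30 days (April has 30).
May 9, 1829 → Jun 9, 1829: 31 days (May has 31).
Jun 9, 1829 → Jun 14, 1829: 5 days.
Total: 2409 days.

2409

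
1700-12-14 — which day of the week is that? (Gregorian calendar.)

Tuesday

Doomsday rule: the anchor day for the 1700s is Sunday. For year 00: 0÷12 = 0 r 0, and 0÷4 = 0, so 0+0+0 = 0.
Sunday + 0 ≡ Sunday — that's 1700's doomsday.
In December the doomsday date is Dec 12.
Dec 14 is 2 days after Dec 12; 2 mod 7 = 2, so Sunday + 2 = Tuesday.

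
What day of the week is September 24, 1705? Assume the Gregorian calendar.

Doomsday rule: the anchor day for the 1700s is Sunday. For year 05: 5÷12 = 0 r 5, and 5÷4 = 1, so 0+5+1 = 6.
Sunday + 6 ≡ Saturday — that's 1705's doomsday.
In September the doomsday date is Sep 5.
Sep 24 is 19 days after Sep 5; 19 mod 7 = 5, so Saturday + 5 = Thursday.

Thursday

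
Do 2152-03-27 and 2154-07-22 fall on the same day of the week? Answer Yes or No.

From Mar 27, 2152 to Jul 22, 2154 is 847 days.
847 mod 7 = 0, so they are the same weekday.
(Mar 27, 2152 is a Monday; Jul 22, 2154 is a Monday.)

Yes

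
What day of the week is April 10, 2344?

Monday

Doomsday rule: the anchor day for the 2300s is Wednesday. For year 44: 44÷12 = 3 r 8, and 8÷4 = 2, so 3+8+2 = 13.
Wednesday + 13 ≡ Tuesday — that's 2344's doomsday.
In April the doomsday date is Apr 4.
Apr 10 is 6 days after Apr 4; 6 mod 7 = 6, so Tuesday + 6 = Monday.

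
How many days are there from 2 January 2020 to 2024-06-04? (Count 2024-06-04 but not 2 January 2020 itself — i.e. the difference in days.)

Jan 2, 2020 → Jan 2, 2021: 366 days (Feb 29, 2020 is in that span).
Jan 2, 2021 → Jan 2, 2022: 365 days.
Jan 2, 2022 → Jan 2, 2023: 365 days.
Jan 2, 2023 → Jan 2, 2024: 365 days.
Jan 2, 2024 → Feb 2, 2024: 31 days (January has 31).
Feb 2, 2024 → Mar 2, 2024: 29 days (February has 29).
Mar 2, 2024 → Apr 2, 2024: 31 days (March has 31).
Apr 2, 2024 → May 2, 2024: 30 days (April has 30).
May 2, 2024 → Jun 2, 2024: 31 days (May has 31).
Jun 2, 2024 → Jun 4, 2024: 2 days.
Total: 1615 days.

1615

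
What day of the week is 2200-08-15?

Doomsday rule: the anchor day for the 2200s is Friday. For year 00: 0÷12 = 0 r 0, and 0÷4 = 0, so 0+0+0 = 0.
Friday + 0 ≡ Friday — that's 2200's doomsday.
In August the doomsday date is Aug 8.
Aug 15 is 7 days after Aug 8; 7 mod 7 = 0, so Friday + 0 = Friday.

Friday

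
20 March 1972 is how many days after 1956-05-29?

May 29, 1956 → May 29, 1957: 365 days.
May 29, 1957 → May 29, 1958: 365 days.
May 29, 1958 → May 29, 1959: 365 days.
May 29, 1959 → May 29, 1960: 366 days (Feb 29, 1960 is in that span).
May 29, 1960 → May 29, 1961: 365 days.
May 29, 1961 → May 29, 1962: 365 days.
May 29, 1962 → May 29, 1963: 365 days.
May 29, 1963 → May 29, 1964: 366 days (Feb 29, 1964 is in that span).
May 29, 1964 → May 29, 1965: 365 days.
May 29, 1965 → May 29, 1966: 365 days.
May 29, 1966 → May 29, 1967: 365 days.
May 29, 1967 → May 29, 1968: 366 days (Feb 29, 1968 is in that span).
May 29, 1968 → May 29, 1969: 365 days.
May 29, 1969 → May 29, 1970: 365 days.
May 29, 1970 → May 29, 1971: 365 days.
May 29, 1971 → Jun 29, 1971: 31 days (May has 31).
Jun 29, 1971 → Jul 29, 1971: 30 days (June has 30).
Jul 29, 1971 → Aug 29, 1971: 31 days (July has 31).
Aug 29, 1971 → Sep 29, 1971: 31 days (August has 31).
Sep 29, 1971 → Oct 29, 1971: 30 days (September has 30).
Oct 29, 1971 → Nov 29, 1971: 31 days (October has 31).
Nov 29, 1971 → Dec 29, 1971: 30 days (November has 30).
Dec 29, 1971 → Jan 29, 1972: 31 days (December has 31).
Jan 29, 1972 → Feb 29, 1972: 31 days (January has 31).
Feb 29, 1972 → Mar 20, 1972: 20 days.
Total: 5774 days.

5774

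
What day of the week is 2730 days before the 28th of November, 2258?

Sunday

Nov 28, 2258 is a Sunday.
2730 mod 7 = 0, so 2730 days before a Sunday is Sunday − 0 = Sunday.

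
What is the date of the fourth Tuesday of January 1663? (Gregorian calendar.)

January 23, 1663

January 1, 1663 is a Monday.
The first Tuesday is therefore January 2 (1 days later).
The fourth Tuesday is 2 + 3×7 = January 23.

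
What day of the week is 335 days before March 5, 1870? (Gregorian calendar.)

Mar 5, 1870 is a Saturday.
335 mod 7 = 6, so 335 days before a Saturday is Saturday − 6 = Sunday.

Sunday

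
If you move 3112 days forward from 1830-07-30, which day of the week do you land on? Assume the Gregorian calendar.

First find the weekday of Jul 30, 1830. Doomsday rule: the anchor day for the 1800s is Friday. For year 30: 30÷12 = 2 r 6, and 6÷4 = 1, so 2+6+1 = 9.
Friday + 9 ≡ Sunday — that's 1830's doomsday.
In July the doomsday date is Jul 11.
Jul 30 is 19 days after Jul 11; 19 mod 7 = 5, so Sunday + 5 = Friday.
3112 mod 7 = 4, so 3112 days after a Friday is Friday + 4 = Tuesday.

Tuesday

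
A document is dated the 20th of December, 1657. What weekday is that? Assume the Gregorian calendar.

Thursday

Doomsday rule: the anchor day for the 1600s is Tuesday. For year 57: 57÷12 = 4 r 9, and 9÷4 = 2, so 4+9+2 = 15.
Tuesday + 15 ≡ Wednesday — that's 1657's doomsday.
In December the doomsday date is Dec 12.
Dec 20 is 8 days after Dec 12; 8 mod 7 = 1, so Wednesday + 1 = Thursday.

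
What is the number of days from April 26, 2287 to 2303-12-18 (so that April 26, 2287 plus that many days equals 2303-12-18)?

Apr 26, 2287 → Apr 26, 2288: 366 days (Feb 29, 2288 is in that span).
Apr 26, 2288 → Apr 26, 2289: 365 days.
Apr 26, 2289 → Apr 26, 2290: 365 days.
Apr 26, 2290 → Apr 26, 2291: 365 days.
Apr 26, 2291 → Apr 26, 2292: 366 days (Feb 29, 2292 is in that span).
Apr 26, 2292 → Apr 26, 2293: 365 days.
Apr 26, 2293 → Apr 26, 2294: 365 days.
Apr 26, 2294 → Apr 26, 2295: 365 days.
Apr 26, 2295 → Apr 26, 2296: 366 days (Feb 29, 2296 is in that span).
Apr 26, 2296 → Apr 26, 2297: 365 days.
Apr 26, 2297 → Apr 26, 2298: 365 days.
Apr 26, 2298 → Apr 26, 2299: 365 days.
Apr 26, 2299 → Apr 26, 2300: 365 days.
Apr 26, 2300 → Apr 26, 2301: 365 days.
Apr 26, 2301 → Apr 26, 2302: 365 days.
Apr 26, 2302 → Apr 26, 2303: 365 days.
Apr 26, 2303 → May 26, 2303: 30 days (April has 30).
May 26, 2303 → Jun 26, 2303: 31 days (May has 31).
Jun 26, 2303 → Jul 26, 2303: 30 days (June has 30).
Jul 26, 2303 → Aug 26, 2303: 31 days (July has 31).
Aug 26, 2303 → Sep 26, 2303: 31 days (August has 31).
Sep 26, 2303 → Oct 26, 2303: 30 days (September has 30).
Oct 26, 2303 → Nov 26, 2303: 31 days (October has 31).
Nov 26, 2303 → Dec 18, 2303: 22 days.
Total: 6079 days.

6079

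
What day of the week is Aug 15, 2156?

Doomsday rule: the anchor day for the 2100s is Sunday. For year 56: 56÷12 = 4 r 8, and 8÷4 = 2, so 4+8+2 = 14.
Sunday + 14 ≡ Sunday — that's 2156's doomsday.
In August the doomsday date is Aug 8.
Aug 15 is 7 days after Aug 8; 7 mod 7 = 0, so Sunday + 0 = Sunday.

Sunday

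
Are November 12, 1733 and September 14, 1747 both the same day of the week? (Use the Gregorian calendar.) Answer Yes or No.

Yes

From Nov 12, 1733 to Sep 14, 1747 is 5054 days.
5054 mod 7 = 0, so they are the same weekday.
(Nov 12, 1733 is a Thursday; Sep 14, 1747 is a Thursday.)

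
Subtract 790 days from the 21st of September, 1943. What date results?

July 23, 1941

−365 (one year) → Sep 21, 1942 (425 left).
−365 (one year) → Sep 21, 1941 (60 left).
−21 → Aug 31, 1941 (end of Aug, 31 days; 39 left).
−31 → Jul 31, 1941 (end of Jul, 31 days; 8 left).
−8 → Jul 23, 1941.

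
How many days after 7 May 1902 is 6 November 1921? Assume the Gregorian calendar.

7123

May 7, 1902 → May 7, 1903: 365 days.
May 7, 1903 → May 7, 1904: 366 days (Feb 29, 1904 is in that span).
May 7, 1904 → May 7, 1905: 365 days.
May 7, 1905 → May 7, 1906: 365 days.
May 7, 1906 → May 7, 1907: 365 days.
May 7, 1907 → May 7, 1908: 366 days (Feb 29, 1908 is in that span).
May 7, 1908 → May 7, 1909: 365 days.
May 7, 1909 → May 7, 1910: 365 days.
May 7, 1910 → May 7, 1911: 365 days.
May 7, 1911 → May 7, 1912: 366 days (Feb 29, 1912 is in that span).
May 7, 1912 → May 7, 1913: 365 days.
May 7, 1913 → May 7, 1914: 365 days.
May 7, 1914 → May 7, 1915: 365 days.
May 7, 1915 → May 7, 1916: 366 days (Feb 29, 1916 is in that span).
May 7, 1916 → May 7, 1917: 365 days.
May 7, 1917 → May 7, 1918: 365 days.
May 7, 1918 → May 7, 1919: 365 days.
May 7, 1919 → May 7, 1920: 366 days (Feb 29, 1920 is in that span).
May 7, 1920 → May 7, 1921: 365 days.
May 7, 1921 → Jun 7, 1921: 31 days (May has 31).
Jun 7, 1921 → Jul 7, 1921: 30 days (June has 30).
Jul 7, 1921 → Aug 7, 1921: 31 days (July has 31).
Aug 7, 1921 → Sep 7, 1921: 31 days (August has 31).
Sep 7, 1921 → Oct 7, 1921: 30 days (September has 30).
Oct 7, 1921 → Nov 6, 1921: 30 days.
Total: 7123 days.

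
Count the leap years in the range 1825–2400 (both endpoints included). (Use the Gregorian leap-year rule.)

Multiples of 4 in [1825,2400]: 144.
Of those, multiples of 100: 6 (not leap unless ÷400).
Multiples of 400: 2.
Leap years = 144 − 6 + 2 = 140.

140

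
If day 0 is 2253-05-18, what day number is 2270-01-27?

6098

May 18, 2253 → May 18, 2254: 365 days.
May 18, 2254 → May 18, 2255: 365 days.
May 18, 2255 → May 18, 2256: 366 days (Feb 29, 2256 is in that span).
May 18, 2256 → May 18, 2257: 365 days.
May 18, 2257 → May 18, 2258: 365 days.
May 18, 2258 → May 18, 2259: 365 days.
May 18, 2259 → May 18, 2260: 366 days (Feb 29, 2260 is in that span).
May 18, 2260 → May 18, 2261: 365 days.
May 18, 2261 → May 18, 2262: 365 days.
May 18, 2262 → May 18, 2263: 365 days.
May 18, 2263 → May 18, 2264: 366 days (Feb 29, 2264 is in that span).
May 18, 2264 → May 18, 2265: 365 days.
May 18, 2265 → May 18, 2266: 365 days.
May 18, 2266 → May 18, 2267: 365 days.
May 18, 2267 → May 18, 2268: 366 days (Feb 29, 2268 is in that span).
May 18, 2268 → May 18, 2269: 365 days.
May 18, 2269 → Jun 18, 2269: 31 days (May has 31).
Jun 18, 2269 → Jul 18, 2269: 30 days (June has 30).
Jul 18, 2269 → Aug 18, 2269: 31 days (July has 31).
Aug 18, 2269 → Sep 18, 2269: 31 days (August has 31).
Sep 18, 2269 → Oct 18, 2269: 30 days (September has 30).
Oct 18, 2269 → Nov 18, 2269: 31 days (October has 31).
Nov 18, 2269 → Dec 18, 2269: 30 days (November has 30).
Dec 18, 2269 → Jan 18, 2270: 31 days (December has 31).
Jan 18, 2270 → Jan 27, 2270: 9 days.
Total: 6098 days.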